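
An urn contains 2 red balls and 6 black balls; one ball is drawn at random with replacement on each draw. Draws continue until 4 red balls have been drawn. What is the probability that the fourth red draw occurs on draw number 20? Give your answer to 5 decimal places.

Y = trial on which the fourth success occurs; negative binomial, r=4, p=0.25.
P(Y=20) = C(19,3) · p^4 · (1−p)^16
= 969 · 0.0039062 · 0.010023 = 0.0379371

0.03794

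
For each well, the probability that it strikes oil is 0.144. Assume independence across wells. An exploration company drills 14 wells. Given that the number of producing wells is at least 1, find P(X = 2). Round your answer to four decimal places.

X ~ Binomial(14, 0.144). Want P(X=2 | X≥1) = P(X=2) / P(X≥1).
P(X=2) = C(14,2)·0.144^2·0.856^12 = 0.292046
P(X≥1) = 1 − 0.113405 = 0.886595
Ratio = 0.292046 / 0.886595 = 0.329402

0.3294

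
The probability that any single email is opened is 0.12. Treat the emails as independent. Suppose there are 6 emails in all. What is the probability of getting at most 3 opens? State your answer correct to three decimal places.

0.997

X ~ Binomial(6, 0.12); P(X ≤ 3) = Σ C(6,k) p^k (1−p)^(6−k) over k:
  k=0: C(6,0)·0.12^0·0.88^6 = 0.46440
  k=1: C(6,1)·0.12^1·0.88^5 = 0.37997
  k=2: C(6,2)·0.12^2·0.88^4 = 0.12953
  k=3: C(6,3)·0.12^3·0.88^3 = 0.02355
Total = 0.99746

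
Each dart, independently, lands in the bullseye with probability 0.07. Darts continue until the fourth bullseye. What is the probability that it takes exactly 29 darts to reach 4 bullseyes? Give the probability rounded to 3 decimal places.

0.013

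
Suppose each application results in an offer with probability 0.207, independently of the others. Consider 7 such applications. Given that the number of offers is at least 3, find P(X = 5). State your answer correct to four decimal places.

X ~ Binomial(7, 0.207). Want P(X=5 | X≥3) = P(X=5) / P(X≥3).
P(X=5) = C(7,5)·0.207^5·0.793^2 = 0.005019
P(X≥3) = 1 − 0.197202 − 0.360336 − 0.282180 = 0.160282
Ratio = 0.005019 / 0.160282 = 0.031314

0.0313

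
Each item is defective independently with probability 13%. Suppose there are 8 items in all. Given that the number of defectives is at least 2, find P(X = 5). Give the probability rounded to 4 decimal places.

X ~ Binomial(8, 0.13). Want P(X=5 | X≥2) = P(X=5) / P(X≥2).
P(X=5) = C(8,5)·0.13^5·0.87^3 = 0.001369
P(X≥2) = 1 − 0.328212 − 0.392345 = 0.279443
Ratio = 0.001369 / 0.279443 = 0.004900

0.0049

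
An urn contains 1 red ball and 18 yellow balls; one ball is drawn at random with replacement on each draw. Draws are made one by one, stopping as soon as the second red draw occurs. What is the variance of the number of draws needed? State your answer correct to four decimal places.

684.0000

Y = total draws until the second success; negative binomial with r=2, p=0.052632.
Var(Y) = r(1−p)/p² = 2·0.947368 / 0.052632² = 684.000000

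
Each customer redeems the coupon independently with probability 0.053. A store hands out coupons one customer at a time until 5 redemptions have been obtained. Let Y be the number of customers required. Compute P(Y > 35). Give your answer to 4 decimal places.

0.9640

Needing more than 35 customers ⇔ fewer than 5 successes in the first 35. With X ~ Binomial(35, 0.053), P(Y > 35) = P(X ≤ 4).
  k=0: C(35,0)·0.053^0·0.947^35 = 0.148679
  k=1: C(35,1)·0.053^1·0.947^34 = 0.291235
  k=2: C(35,2)·0.053^2·0.947^33 = 0.277088
  k=3: C(35,3)·0.053^3·0.947^32 = 0.170583
  k=4: C(35,4)·0.053^4·0.947^31 = 0.076375
P(X ≤ 4) = 0.963960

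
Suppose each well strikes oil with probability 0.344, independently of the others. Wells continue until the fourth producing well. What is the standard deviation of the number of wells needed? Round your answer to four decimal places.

4.7089

Y = total wells until the fourth success; negative binomial with r=4, p=0.344.
SD(Y) = √[r(1−p)/p²] = √(22.174148) = 4.708943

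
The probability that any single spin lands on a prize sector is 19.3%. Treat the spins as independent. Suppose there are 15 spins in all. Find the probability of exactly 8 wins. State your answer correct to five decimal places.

X ~ Binomial(n=15, p=0.193).
P(X=8) = C(15,8) · p^8 · (1−p)^7
= 6435 · 1.9251e-06 · 0.2229 = 0.0027614

0.00276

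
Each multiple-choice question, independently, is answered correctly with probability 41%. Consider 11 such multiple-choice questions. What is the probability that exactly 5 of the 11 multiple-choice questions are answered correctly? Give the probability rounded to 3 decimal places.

0.226

X ~ Binomial(n=11, p=0.41).
P(X=5) = C(11,5) · p^5 · (1−p)^6
= 462 · 0.011586 · 0.042181 = 0.22577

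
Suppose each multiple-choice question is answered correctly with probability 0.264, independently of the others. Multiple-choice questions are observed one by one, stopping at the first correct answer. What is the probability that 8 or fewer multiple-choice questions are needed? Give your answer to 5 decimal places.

Y = number of multiple-choice questions to the first success; geometric, p = 0.264.
P(Y ≤ 8) = 1 − (1−p)^8 = 1 − 0.0861038 = 0.9138962

0.91390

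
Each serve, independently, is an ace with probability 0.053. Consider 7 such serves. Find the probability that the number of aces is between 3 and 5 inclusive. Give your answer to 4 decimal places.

X ~ Binomial(7, 0.053); P(3 ≤ X ≤ 5) = Σ C(7,k) p^k (1−p)^(7−k) over k:
  k=3: C(7,3)·0.053^3·0.947^4 = 0.004191
  k=4: C(7,4)·0.053^4·0.947^3 = 0.000235
  k=5: C(7,5)·0.053^5·0.947^2 = 0.000008
Total = 0.004433

0.0044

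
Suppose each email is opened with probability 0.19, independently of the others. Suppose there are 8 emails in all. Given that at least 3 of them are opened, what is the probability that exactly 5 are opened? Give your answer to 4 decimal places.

0.0406

X ~ Binomial(8, 0.19). Want P(X=5 | X≥3) = P(X=5) / P(X≥3).
P(X=5) = C(8,5)·0.19^5·0.81^3 = 0.007369
P(X≥3) = 1 − 0.185302 − 0.347727 − 0.285480 = 0.181491
Ratio = 0.007369 / 0.181491 = 0.040603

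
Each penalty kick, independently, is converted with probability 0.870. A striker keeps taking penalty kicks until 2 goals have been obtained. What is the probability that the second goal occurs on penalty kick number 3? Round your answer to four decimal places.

0.1968

Y = trial on which the second success occurs; negative binomial, r=2, p=0.87.
P(Y=3) = C(2,1) · p^2 · (1−p)^1
= 2 · 0.7569 · 0.13 = 0.196794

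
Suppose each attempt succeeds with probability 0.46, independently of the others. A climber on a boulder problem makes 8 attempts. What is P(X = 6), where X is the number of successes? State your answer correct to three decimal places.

0.077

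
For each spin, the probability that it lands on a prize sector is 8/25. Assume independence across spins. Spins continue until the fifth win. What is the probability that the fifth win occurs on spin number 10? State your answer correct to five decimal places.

0.06147

Y = trial on which the fifth success occurs; negative binomial, r=5, p=0.32.
P(Y=10) = C(9,4) · p^5 · (1−p)^5
= 126 · 0.0033554 · 0.14539 = 0.0614703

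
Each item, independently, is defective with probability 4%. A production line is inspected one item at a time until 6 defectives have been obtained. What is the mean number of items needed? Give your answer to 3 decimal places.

Y = total items until the sixth success; negative binomial with r=6, p=0.04.
E[Y] = r / p = 6 / 0.04 = 150.00000

150.000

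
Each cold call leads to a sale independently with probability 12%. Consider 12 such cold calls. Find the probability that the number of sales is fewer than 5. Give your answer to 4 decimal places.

X ~ Binomial(12, 0.12); P(X ≤ 4) = Σ C(12,k) p^k (1−p)^(12−k) over k:
  k=0: C(12,0)·0.12^0·0.88^12 = 0.215671
  k=1: C(12,1)·0.12^1·0.88^11 = 0.352916
  k=2: C(12,2)·0.12^2·0.88^10 = 0.264687
  k=3: C(12,3)·0.12^3·0.88^9 = 0.120312
  k=4: C(12,4)·0.12^4·0.88^8 = 0.036914
Total = 0.990501

0.9905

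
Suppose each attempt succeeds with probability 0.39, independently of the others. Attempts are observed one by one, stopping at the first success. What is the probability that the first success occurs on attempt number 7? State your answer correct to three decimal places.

Geometric (trials to first success), p = 0.39.
P(Y = 7) = (1−p)^6 · p = 0.05152 · 0.39 = 0.02009

0.020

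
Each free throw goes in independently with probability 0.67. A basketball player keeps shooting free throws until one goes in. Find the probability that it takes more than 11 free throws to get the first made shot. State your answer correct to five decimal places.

Y = number of free throws to the first success; geometric, p = 0.67.
P(Y > 11) = P(first 11 all fail) = (1−p)^11 = 0.0000051

0.00001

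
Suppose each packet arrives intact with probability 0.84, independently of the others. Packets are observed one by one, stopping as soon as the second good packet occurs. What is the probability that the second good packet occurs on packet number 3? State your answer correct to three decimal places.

Y = trial on which the second success occurs; negative binomial, r=2, p=0.84.
P(Y=3) = C(2,1) · p^2 · (1−p)^1
= 2 · 0.7056 · 0.16 = 0.22579

0.226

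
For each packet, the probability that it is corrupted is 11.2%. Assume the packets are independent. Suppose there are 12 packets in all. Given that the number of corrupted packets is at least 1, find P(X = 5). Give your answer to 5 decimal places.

X ~ Binomial(12, 0.112). Want P(X=5 | X≥1) = P(X=5) / P(X≥1).
P(X=5) = C(12,5)·0.112^5·0.888^7 = 0.0060772
P(X≥1) = 1 − 0.2404117 = 0.7595883
Ratio = 0.0060772 / 0.7595883 = 0.0080007

0.00800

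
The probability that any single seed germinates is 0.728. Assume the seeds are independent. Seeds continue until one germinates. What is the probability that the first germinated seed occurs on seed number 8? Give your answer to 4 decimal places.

Geometric (trials to first success), p = 0.728.
P(Y = 8) = (1−p)^7 · p = 0.00011015 · 0.728 = 0.000080

0.0001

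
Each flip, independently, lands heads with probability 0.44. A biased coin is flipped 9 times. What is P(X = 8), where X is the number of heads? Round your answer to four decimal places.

0.0071

X ~ Binomial(n=9, p=0.44).
P(X=8) = C(9,8) · p^8 · (1−p)^1
= 9 · 0.0014048 · 0.56 = 0.007080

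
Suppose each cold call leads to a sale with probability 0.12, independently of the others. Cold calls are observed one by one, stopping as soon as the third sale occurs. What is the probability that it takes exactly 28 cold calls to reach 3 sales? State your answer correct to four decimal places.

0.0248

Y = trial on which the third success occurs; negative binomial, r=3, p=0.12.
P(Y=28) = C(27,2) · p^3 · (1−p)^25
= 351 · 0.001728 · 0.040932 = 0.024827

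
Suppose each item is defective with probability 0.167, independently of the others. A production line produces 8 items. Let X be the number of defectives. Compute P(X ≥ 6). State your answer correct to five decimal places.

0.00045

X ~ Binomial(8, 0.167); P(X ≥ 6) = Σ C(8,k) p^k (1−p)^(8−k) over k:
  k=6: C(8,6)·0.167^6·0.833^2 = 0.0004215
  k=7: C(8,7)·0.167^7·0.833^1 = 0.0000241
  k=8: C(8,8)·0.167^8·0.833^0 = 0.0000006
Total = 0.0004462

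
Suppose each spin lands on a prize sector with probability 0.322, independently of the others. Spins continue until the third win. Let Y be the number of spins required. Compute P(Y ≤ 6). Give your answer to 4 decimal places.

Finishing within 6 spins ⇔ at least 3 successes in the first 6. With X ~ Binomial(6, 0.322), P(Y ≤ 6) = 1 − P(X ≤ 2).
  k=0: C(6,0)·0.322^0·0.678^6 = 0.097136
  k=1: C(6,1)·0.322^1·0.678^5 = 0.276793
  k=2: C(6,2)·0.322^2·0.678^4 = 0.328641
1 − 0.702570 = 0.297430

0.2974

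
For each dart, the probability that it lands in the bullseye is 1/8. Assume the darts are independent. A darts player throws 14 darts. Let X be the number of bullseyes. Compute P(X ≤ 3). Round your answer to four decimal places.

0.9127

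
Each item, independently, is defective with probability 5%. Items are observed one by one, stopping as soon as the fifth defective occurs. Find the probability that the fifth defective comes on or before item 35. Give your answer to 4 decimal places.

0.0290

Finishing within 35 items ⇔ at least 5 successes in the first 35. With X ~ Binomial(35, 0.05), P(Y ≤ 35) = 1 − P(X ≤ 4).
  k=0: C(35,0)·0.05^0·0.95^35 = 0.166083
  k=1: C(35,1)·0.05^1·0.95^34 = 0.305943
  k=2: C(35,2)·0.05^2·0.95^33 = 0.273739
  k=3: C(35,3)·0.05^3·0.95^32 = 0.158480
  k=4: C(35,4)·0.05^4·0.95^31 = 0.066729
1 − 0.970974 = 0.029026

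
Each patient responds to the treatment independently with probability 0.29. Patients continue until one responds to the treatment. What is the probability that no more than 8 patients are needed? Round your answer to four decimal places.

0.9354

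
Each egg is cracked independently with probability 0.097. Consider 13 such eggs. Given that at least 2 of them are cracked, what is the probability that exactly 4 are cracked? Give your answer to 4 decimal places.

0.0694

X ~ Binomial(13, 0.097). Want P(X=4 | X≥2) = P(X=4) / P(X≥2).
P(X=4) = C(13,4)·0.097^4·0.903^9 = 0.025269
P(X≥2) = 1 − 0.265424 − 0.370653 = 0.363922
Ratio = 0.025269 / 0.363922 = 0.069434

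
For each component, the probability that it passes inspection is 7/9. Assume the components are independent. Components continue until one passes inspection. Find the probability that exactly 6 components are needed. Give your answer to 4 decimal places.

0.0004

Geometric (trials to first success), p = 0.777778.
P(Y = 6) = (1−p)^5 · p = 0.00054192 · 0.777778 = 0.000421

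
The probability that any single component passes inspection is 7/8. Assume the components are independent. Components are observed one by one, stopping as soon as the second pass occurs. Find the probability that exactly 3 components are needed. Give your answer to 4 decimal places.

Y = trial on which the second success occurs; negative binomial, r=2, p=0.875.
P(Y=3) = C(2,1) · p^2 · (1−p)^1
= 2 · 0.76562 · 0.125 = 0.191406

0.1914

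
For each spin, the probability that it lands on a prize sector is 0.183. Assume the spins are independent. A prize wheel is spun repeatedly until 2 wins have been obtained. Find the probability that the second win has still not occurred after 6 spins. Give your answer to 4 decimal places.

0.6971

Needing more than 6 spins ⇔ fewer than 2 successes in the first 6. With X ~ Binomial(6, 0.183), P(Y > 6) = P(X ≤ 1).
  k=0: C(6,0)·0.183^0·0.817^6 = 0.297394
  k=1: C(6,1)·0.183^1·0.817^5 = 0.399680
P(X ≤ 1) = 0.697074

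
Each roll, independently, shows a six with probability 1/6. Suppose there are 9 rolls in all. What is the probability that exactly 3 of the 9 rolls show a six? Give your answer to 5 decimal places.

0.13024

X ~ Binomial(n=9, p=0.166667).
P(X=3) = C(9,3) · p^3 · (1−p)^6
= 84 · 0.0046296 · 0.3349 = 0.1302381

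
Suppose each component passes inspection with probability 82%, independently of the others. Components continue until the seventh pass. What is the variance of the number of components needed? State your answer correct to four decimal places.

1.8739

Y = total components until the seventh success; negative binomial with r=7, p=0.82.
Var(Y) = r(1−p)/p² = 7·0.18 / 0.82² = 1.873885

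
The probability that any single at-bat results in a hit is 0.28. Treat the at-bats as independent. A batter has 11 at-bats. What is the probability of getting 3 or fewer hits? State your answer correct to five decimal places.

X ~ Binomial(11, 0.28); P(X ≤ 3) = Σ C(11,k) p^k (1−p)^(11−k) over k:
  k=0: C(11,0)·0.28^0·0.72^11 = 0.0269561
  k=1: C(11,1)·0.28^1·0.72^10 = 0.1153123
  k=2: C(11,2)·0.28^2·0.72^9 = 0.2242184
  k=3: C(11,3)·0.28^3·0.72^8 = 0.2615881
Total = 0.6280749

0.62807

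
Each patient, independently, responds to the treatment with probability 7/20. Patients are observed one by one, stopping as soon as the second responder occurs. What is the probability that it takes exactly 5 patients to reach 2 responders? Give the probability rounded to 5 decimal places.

0.13457

Y = trial on which the second success occurs; negative binomial, r=2, p=0.35.
P(Y=5) = C(4,1) · p^2 · (1−p)^3
= 4 · 0.1225 · 0.27463 = 0.1345662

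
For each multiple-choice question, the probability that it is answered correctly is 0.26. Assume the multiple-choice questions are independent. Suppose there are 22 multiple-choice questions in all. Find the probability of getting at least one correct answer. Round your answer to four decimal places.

0.9987

P(at least one) = 1 − P(none) = 1 − (1 − 0.26)^22
= 1 − 0.001328 = 0.998672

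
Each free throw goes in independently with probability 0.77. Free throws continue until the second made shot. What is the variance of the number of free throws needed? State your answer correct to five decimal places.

0.77585

Y = total free throws until the second success; negative binomial with r=2, p=0.77.
Var(Y) = r(1−p)/p² = 2·0.23 / 0.77² = 0.7758475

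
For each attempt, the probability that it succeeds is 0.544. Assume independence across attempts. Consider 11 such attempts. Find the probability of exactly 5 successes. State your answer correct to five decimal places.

X ~ Binomial(n=11, p=0.544).
P(X=5) = C(11,5) · p^5 · (1−p)^6
= 462 · 0.047642 · 0.0089906 = 0.1978908

0.19789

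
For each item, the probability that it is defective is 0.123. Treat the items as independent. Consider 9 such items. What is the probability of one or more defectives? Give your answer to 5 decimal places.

0.69310

P(at least one) = 1 − P(none) = 1 − (1 − 0.123)^9
= 1 − 0.3068996 = 0.6931004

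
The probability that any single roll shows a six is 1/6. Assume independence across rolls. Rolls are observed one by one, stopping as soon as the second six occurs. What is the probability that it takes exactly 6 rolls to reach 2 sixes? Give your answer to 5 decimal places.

0.06698

Y = trial on which the second success occurs; negative binomial, r=2, p=0.166667.
P(Y=6) = C(5,1) · p^2 · (1−p)^4
= 5 · 0.027778 · 0.48225 = 0.0669796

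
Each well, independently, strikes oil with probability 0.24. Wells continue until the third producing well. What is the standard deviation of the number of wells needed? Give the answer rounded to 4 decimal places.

Y = total wells until the third success; negative binomial with r=3, p=0.24.
SD(Y) = √[r(1−p)/p²] = √(39.583333) = 6.291529

6.2915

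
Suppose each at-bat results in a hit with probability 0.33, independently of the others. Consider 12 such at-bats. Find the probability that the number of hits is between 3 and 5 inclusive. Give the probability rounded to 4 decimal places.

0.6413

X ~ Binomial(12, 0.33); P(3 ≤ X ≤ 5) = Σ C(12,k) p^k (1−p)^(12−k) over k:
  k=3: C(12,3)·0.33^3·0.67^9 = 0.215099
  k=4: C(12,4)·0.33^4·0.67^8 = 0.238374
  k=5: C(12,5)·0.33^5·0.67^7 = 0.187853
Total = 0.641326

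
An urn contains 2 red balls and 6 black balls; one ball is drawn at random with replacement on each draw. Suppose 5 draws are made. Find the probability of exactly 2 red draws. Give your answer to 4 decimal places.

0.2637

X ~ Binomial(n=5, p=0.25).
P(X=2) = C(5,2) · p^2 · (1−p)^3
= 10 · 0.0625 · 0.42188 = 0.263672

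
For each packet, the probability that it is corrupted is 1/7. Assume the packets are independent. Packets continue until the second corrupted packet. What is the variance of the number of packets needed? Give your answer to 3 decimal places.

Y = total packets until the second success; negative binomial with r=2, p=0.142857.
Var(Y) = r(1−p)/p² = 2·0.857143 / 0.142857² = 84.00000

84.000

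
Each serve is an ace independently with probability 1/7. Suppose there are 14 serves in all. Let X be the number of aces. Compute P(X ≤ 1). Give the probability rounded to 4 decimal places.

X ~ Binomial(14, 0.142857); P(X ≤ 1) = Σ C(14,k) p^k (1−p)^(14−k) over k:
  k=0: C(14,0)·0.142857^0·0.857143^14 = 0.115543
  k=1: C(14,1)·0.142857^1·0.857143^13 = 0.269601
Total = 0.385144

0.3851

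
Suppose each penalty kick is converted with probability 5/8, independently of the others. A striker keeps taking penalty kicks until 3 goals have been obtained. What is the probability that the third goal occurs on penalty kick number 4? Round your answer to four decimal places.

Y = trial on which the third success occurs; negative binomial, r=3, p=0.625.
P(Y=4) = C(3,2) · p^3 · (1−p)^1
= 3 · 0.24414 · 0.375 = 0.274658

0.2747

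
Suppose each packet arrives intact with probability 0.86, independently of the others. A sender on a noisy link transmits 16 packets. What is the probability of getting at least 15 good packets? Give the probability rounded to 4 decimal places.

0.3227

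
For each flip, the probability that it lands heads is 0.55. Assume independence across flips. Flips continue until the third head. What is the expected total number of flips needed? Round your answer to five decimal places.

Y = total flips until the third success; negative binomial with r=3, p=0.55.
E[Y] = r / p = 3 / 0.55 = 5.4545455

5.45455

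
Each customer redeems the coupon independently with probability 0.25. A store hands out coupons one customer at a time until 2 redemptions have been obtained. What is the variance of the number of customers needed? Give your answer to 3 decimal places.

Y = total customers until the second success; negative binomial with r=2, p=0.25.
Var(Y) = r(1−p)/p² = 2·0.75 / 0.25² = 24.00000

24.000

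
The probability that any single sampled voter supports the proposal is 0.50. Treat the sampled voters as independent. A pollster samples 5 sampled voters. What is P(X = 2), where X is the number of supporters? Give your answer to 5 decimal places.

X ~ Binomial(n=5, p=0.50).
P(X=2) = C(5,2) · p^2 · (1−p)^3
= 10 · 0.25 · 0.125 = 0.3125000

0.31250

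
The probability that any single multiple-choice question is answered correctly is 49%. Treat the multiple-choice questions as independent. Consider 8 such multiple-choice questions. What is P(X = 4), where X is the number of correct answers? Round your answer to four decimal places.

0.2730

X ~ Binomial(n=8, p=0.49).
P(X=4) = C(8,4) · p^4 · (1−p)^4
= 70 · 0.057648 · 0.067652 = 0.273000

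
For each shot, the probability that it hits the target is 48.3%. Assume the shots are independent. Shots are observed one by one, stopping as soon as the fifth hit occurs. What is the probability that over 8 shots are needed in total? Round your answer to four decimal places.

0.6732

Needing more than 8 shots ⇔ fewer than 5 successes in the first 8. With X ~ Binomial(8, 0.483), P(Y > 8) = P(X ≤ 4).
  k=0: C(8,0)·0.483^0·0.517^8 = 0.005104
  k=1: C(8,1)·0.483^1·0.517^7 = 0.038148
  k=2: C(8,2)·0.483^2·0.517^6 = 0.124737
  k=3: C(8,3)·0.483^3·0.517^5 = 0.233068
  k=4: C(8,4)·0.483^4·0.517^4 = 0.272175
P(X ≤ 4) = 0.673232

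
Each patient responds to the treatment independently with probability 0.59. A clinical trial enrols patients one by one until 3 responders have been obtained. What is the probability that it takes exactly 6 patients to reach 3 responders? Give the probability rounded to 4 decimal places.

0.1415

Y = trial on which the third success occurs; negative binomial, r=3, p=0.59.
P(Y=6) = C(5,2) · p^3 · (1−p)^3
= 10 · 0.20538 · 0.068921 = 0.141549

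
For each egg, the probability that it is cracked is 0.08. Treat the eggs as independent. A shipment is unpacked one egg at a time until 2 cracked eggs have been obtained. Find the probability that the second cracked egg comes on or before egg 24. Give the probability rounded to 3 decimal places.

0.583

Finishing within 24 eggs ⇔ at least 2 successes in the first 24. With X ~ Binomial(24, 0.08), P(Y ≤ 24) = 1 − P(X ≤ 1).
  k=0: C(24,0)·0.08^0·0.92^24 = 0.13518
  k=1: C(24,1)·0.08^1·0.92^23 = 0.28211
1 − 0.41729 = 0.58271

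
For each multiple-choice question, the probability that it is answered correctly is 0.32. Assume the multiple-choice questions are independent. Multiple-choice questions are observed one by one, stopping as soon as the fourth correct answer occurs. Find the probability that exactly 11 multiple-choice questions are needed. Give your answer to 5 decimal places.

Y = trial on which the fourth success occurs; negative binomial, r=4, p=0.32.
P(Y=11) = C(10,3) · p^4 · (1−p)^7
= 120 · 0.010486 · 0.06723 = 0.0845948

0.08459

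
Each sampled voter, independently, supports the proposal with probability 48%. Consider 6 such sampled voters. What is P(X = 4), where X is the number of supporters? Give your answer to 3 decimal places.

X ~ Binomial(n=6, p=0.48).
P(X=4) = C(6,4) · p^4 · (1−p)^2
= 15 · 0.053084 · 0.2704 = 0.21531

0.215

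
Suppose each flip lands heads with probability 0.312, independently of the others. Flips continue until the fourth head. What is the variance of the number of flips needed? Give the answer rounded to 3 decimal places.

Y = total flips until the fourth success; negative binomial with r=4, p=0.312.
Var(Y) = r(1−p)/p² = 4·0.688 / 0.312² = 28.27087

28.271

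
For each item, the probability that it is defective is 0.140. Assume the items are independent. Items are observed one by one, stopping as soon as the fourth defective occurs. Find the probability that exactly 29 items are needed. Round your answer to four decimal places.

0.0290

Y = trial on which the fourth success occurs; negative binomial, r=4, p=0.14.
P(Y=29) = C(28,3) · p^4 · (1−p)^25
= 3276 · 0.00038416 · 0.023039 = 0.028995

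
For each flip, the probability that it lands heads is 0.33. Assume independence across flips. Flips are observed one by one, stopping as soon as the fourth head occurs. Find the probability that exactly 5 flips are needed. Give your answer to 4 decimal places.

Y = trial on which the fourth success occurs; negative binomial, r=4, p=0.33.
P(Y=5) = C(4,3) · p^4 · (1−p)^1
= 4 · 0.011859 · 0.67 = 0.031783

0.0318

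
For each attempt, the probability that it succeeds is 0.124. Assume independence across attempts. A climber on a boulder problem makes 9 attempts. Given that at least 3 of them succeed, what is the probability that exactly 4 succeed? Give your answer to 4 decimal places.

0.1705

X ~ Binomial(9, 0.124). Want P(X=4 | X≥3) = P(X=4) / P(X≥3).
P(X=4) = C(9,4)·0.124^4·0.876^5 = 0.015367
P(X≥3) = 1 − 0.303764 − 0.386988 − 0.219116 = 0.090132
Ratio = 0.015367 / 0.090132 = 0.170491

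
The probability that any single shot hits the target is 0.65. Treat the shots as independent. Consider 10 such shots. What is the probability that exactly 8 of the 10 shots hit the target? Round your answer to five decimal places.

X ~ Binomial(n=10, p=0.65).
P(X=8) = C(10,8) · p^8 · (1−p)^2
= 45 · 0.031864 · 0.1225 = 0.1756530

0.17565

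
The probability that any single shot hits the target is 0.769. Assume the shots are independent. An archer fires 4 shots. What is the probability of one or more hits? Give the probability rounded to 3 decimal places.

P(at least one) = 1 − P(none) = 1 − (1 − 0.769)^4
= 1 − 0.00285 = 0.99715

0.997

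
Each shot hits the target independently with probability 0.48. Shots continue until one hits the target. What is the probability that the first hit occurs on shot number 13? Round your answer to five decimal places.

Geometric (trials to first success), p = 0.48.
P(Y = 13) = (1−p)^12 · p = 0.00039088 · 0.48 = 0.0001876

0.00019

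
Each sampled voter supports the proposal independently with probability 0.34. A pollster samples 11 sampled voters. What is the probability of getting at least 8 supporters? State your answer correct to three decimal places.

X ~ Binomial(11, 0.34); P(X ≥ 8) = Σ C(11,k) p^k (1−p)^(11−k) over k:
  k=8: C(11,8)·0.34^8·0.66^3 = 0.00847
  k=9: C(11,9)·0.34^9·0.66^2 = 0.00145
  k=10: C(11,10)·0.34^10·0.66^1 = 0.00015
  k=11: C(11,11)·0.34^11·0.66^0 = 0.00001
Total = 0.01008

0.010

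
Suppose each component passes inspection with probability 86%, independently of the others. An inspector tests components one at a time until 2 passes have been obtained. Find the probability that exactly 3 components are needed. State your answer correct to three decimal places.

0.207

Y = trial on which the second success occurs; negative binomial, r=2, p=0.86.
P(Y=3) = C(2,1) · p^2 · (1−p)^1
= 2 · 0.7396 · 0.14 = 0.20709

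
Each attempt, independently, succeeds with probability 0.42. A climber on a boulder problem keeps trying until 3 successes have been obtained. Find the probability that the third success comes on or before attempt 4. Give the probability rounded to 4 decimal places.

Finishing within 4 attempts ⇔ at least 3 successes in the first 4. With X ~ Binomial(4, 0.42), P(Y ≤ 4) = 1 − P(X ≤ 2).
  k=0: C(4,0)·0.42^0·0.58^4 = 0.113165
  k=1: C(4,1)·0.42^1·0.58^3 = 0.327788
  k=2: C(4,2)·0.42^2·0.58^2 = 0.356046
1 − 0.796999 = 0.203001

0.2030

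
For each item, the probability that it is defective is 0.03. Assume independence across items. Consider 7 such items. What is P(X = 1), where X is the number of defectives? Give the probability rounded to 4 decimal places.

X ~ Binomial(n=7, p=0.03).
P(X=1) = C(7,1) · p^1 · (1−p)^6
= 7 · 0.03 · 0.83297 = 0.174924

0.1749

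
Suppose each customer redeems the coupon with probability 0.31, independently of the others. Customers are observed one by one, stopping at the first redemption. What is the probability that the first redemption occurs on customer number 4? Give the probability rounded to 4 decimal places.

Geometric (trials to first success), p = 0.31.
P(Y = 4) = (1−p)^3 · p = 0.32851 · 0.31 = 0.101838

0.1018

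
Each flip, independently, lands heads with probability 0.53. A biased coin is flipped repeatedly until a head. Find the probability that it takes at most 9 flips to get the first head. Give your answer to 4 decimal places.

0.9989

Y = number of flips to the first success; geometric, p = 0.53.
P(Y ≤ 9) = 1 − (1−p)^9 = 1 − 0.001119 = 0.998881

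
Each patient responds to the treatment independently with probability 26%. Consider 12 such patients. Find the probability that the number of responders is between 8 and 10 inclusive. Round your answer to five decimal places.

X ~ Binomial(12, 0.26); P(8 ≤ X ≤ 10) = Σ C(12,k) p^k (1−p)^(12−k) over k:
  k=8: C(12,8)·0.26^8·0.74^4 = 0.0030997
  k=9: C(12,9)·0.26^9·0.74^3 = 0.0004840
  k=10: C(12,10)·0.26^10·0.74^2 = 0.0000510
Total = 0.0036348

0.00363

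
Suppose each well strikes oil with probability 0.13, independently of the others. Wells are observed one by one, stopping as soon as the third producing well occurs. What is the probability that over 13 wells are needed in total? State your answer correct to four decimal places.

Needing more than 13 wells ⇔ fewer than 3 successes in the first 13. With X ~ Binomial(13, 0.13), P(Y > 13) = P(X ≤ 2).
  k=0: C(13,0)·0.13^0·0.87^13 = 0.163588
  k=1: C(13,1)·0.13^1·0.87^12 = 0.317774
  k=2: C(13,2)·0.13^2·0.87^11 = 0.284900
P(X ≤ 2) = 0.766262

0.7663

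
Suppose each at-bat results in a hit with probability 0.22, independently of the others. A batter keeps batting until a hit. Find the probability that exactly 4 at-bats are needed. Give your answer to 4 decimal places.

0.1044

Geometric (trials to first success), p = 0.22.
P(Y = 4) = (1−p)^3 · p = 0.47455 · 0.22 = 0.104401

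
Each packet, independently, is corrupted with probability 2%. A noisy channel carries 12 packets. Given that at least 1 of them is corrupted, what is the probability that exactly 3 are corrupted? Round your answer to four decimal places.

X ~ Binomial(12, 0.02). Want P(X=3 | X≥1) = P(X=3) / P(X≥1).
P(X=3) = C(12,3)·0.02^3·0.98^9 = 0.001467
P(X≥1) = 1 − 0.784717 = 0.215283
Ratio = 0.001467 / 0.215283 = 0.006816

0.0068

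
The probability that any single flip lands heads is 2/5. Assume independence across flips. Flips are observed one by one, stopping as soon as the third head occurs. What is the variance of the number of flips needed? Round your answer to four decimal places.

11.2500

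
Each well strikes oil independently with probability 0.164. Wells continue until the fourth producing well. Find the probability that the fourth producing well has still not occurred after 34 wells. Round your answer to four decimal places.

0.1686

Needing more than 34 wells ⇔ fewer than 4 successes in the first 34. With X ~ Binomial(34, 0.164), P(Y > 34) = P(X ≤ 3).
  k=0: C(34,0)·0.164^0·0.836^34 = 0.002265
  k=1: C(34,1)·0.164^1·0.836^33 = 0.015105
  k=2: C(34,2)·0.164^2·0.836^32 = 0.048894
  k=3: C(34,3)·0.164^3·0.836^31 = 0.102310
P(X ≤ 3) = 0.168573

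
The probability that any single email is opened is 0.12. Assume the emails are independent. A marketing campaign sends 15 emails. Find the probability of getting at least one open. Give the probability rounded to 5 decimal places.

P(at least one) = 1 − P(none) = 1 − (1 − 0.12)^15
= 1 − 0.1469739 = 0.8530261

0.85303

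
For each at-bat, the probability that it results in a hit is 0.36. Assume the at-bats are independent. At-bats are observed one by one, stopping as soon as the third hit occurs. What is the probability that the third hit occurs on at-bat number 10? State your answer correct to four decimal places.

Y = trial on which the third success occurs; negative binomial, r=3, p=0.36.
P(Y=10) = C(9,2) · p^3 · (1−p)^7
= 36 · 0.046656 · 0.04398 = 0.073870

0.0739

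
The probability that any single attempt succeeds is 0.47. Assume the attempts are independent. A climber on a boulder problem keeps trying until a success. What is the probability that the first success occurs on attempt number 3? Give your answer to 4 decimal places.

Geometric (trials to first success), p = 0.47.
P(Y = 3) = (1−p)^2 · p = 0.2809 · 0.47 = 0.132023

0.1320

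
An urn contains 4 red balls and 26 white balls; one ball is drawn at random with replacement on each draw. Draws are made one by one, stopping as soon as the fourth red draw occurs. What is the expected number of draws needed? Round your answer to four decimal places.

30.0000

Y = total draws until the fourth success; negative binomial with r=4, p=0.133333.
E[Y] = r / p = 4 / 0.133333 = 30.000000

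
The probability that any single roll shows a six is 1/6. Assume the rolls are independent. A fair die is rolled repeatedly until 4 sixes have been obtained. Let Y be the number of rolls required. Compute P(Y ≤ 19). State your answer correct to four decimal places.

Finishing within 19 rolls ⇔ at least 4 successes in the first 19. With X ~ Binomial(19, 0.166667), P(Y ≤ 19) = 1 − P(X ≤ 3).
  k=0: C(19,0)·0.166667^0·0.833333^19 = 0.031301
  k=1: C(19,1)·0.166667^1·0.833333^18 = 0.118943
  k=2: C(19,2)·0.166667^2·0.833333^17 = 0.214098
  k=3: C(19,3)·0.166667^3·0.833333^16 = 0.242644
1 − 0.606986 = 0.393014

0.3930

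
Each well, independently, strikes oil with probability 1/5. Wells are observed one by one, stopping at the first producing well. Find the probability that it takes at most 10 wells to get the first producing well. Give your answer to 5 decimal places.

Y = number of wells to the first success; geometric, p = 0.20.
P(Y ≤ 10) = 1 − (1−p)^10 = 1 − 0.1073742 = 0.8926258

0.89263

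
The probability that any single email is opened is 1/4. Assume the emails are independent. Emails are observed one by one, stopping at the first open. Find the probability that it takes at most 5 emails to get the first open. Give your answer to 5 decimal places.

Y = number of emails to the first success; geometric, p = 0.25.
P(Y ≤ 5) = 1 − (1−p)^5 = 1 − 0.2373047 = 0.7626953

0.76270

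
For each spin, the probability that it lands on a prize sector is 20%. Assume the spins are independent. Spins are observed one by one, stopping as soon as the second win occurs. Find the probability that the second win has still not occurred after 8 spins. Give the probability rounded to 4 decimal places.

Needing more than 8 spins ⇔ fewer than 2 successes in the first 8. With X ~ Binomial(8, 0.20), P(Y > 8) = P(X ≤ 1).
  k=0: C(8,0)·0.20^0·0.80^8 = 0.167772
  k=1: C(8,1)·0.20^1·0.80^7 = 0.335544
P(X ≤ 1) = 0.503316

0.5033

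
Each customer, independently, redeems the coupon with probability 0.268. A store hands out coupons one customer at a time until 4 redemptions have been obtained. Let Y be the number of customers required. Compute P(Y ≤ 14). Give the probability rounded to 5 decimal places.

0.54111

Finishing within 14 customers ⇔ at least 4 successes in the first 14. With X ~ Binomial(14, 0.268), P(Y ≤ 14) = 1 − P(X ≤ 3).
  k=0: C(14,0)·0.268^0·0.732^14 = 0.0126810
  k=1: C(14,1)·0.268^1·0.732^13 = 0.0649990
  k=2: C(14,2)·0.268^2·0.732^12 = 0.1546835
  k=3: C(14,3)·0.268^3·0.732^11 = 0.2265310
1 − 0.4588946 = 0.5411054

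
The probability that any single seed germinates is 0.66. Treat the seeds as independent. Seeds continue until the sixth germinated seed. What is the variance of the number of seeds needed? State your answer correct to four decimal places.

4.6832

Y = total seeds until the sixth success; negative binomial with r=6, p=0.66.
Var(Y) = r(1−p)/p² = 6·0.34 / 0.66² = 4.683196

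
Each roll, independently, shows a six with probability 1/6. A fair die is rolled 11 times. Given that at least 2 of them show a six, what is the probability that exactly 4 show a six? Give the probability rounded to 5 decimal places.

X ~ Binomial(11, 0.166667). Want P(X=4 | X≥2) = P(X=4) / P(X≥2).
P(X=4) = C(11,4)·0.166667^4·0.833333^7 = 0.0710625
P(X≥2) = 1 − 0.1345880 − 0.2960936 = 0.5693184
Ratio = 0.0710625 / 0.5693184 = 0.1248202

0.12482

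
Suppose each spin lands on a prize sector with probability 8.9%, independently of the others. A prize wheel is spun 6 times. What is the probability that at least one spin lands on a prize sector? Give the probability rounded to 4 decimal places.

0.4284

P(at least one) = 1 − P(none) = 1 − (1 − 0.089)^6
= 1 − 0.571624 = 0.428376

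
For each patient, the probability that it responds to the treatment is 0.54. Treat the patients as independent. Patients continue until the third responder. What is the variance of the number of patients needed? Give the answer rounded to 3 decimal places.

Y = total patients until the third success; negative binomial with r=3, p=0.54.
Var(Y) = r(1−p)/p² = 3·0.46 / 0.54² = 4.73251

4.733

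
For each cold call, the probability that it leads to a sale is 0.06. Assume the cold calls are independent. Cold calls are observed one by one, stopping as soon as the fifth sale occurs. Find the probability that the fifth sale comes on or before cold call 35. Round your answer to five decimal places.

Finishing within 35 cold calls ⇔ at least 5 successes in the first 35. With X ~ Binomial(35, 0.06), P(Y ≤ 35) = 1 − P(X ≤ 4).
  k=0: C(35,0)·0.06^0·0.94^35 = 0.1146766
  k=1: C(35,1)·0.06^1·0.94^34 = 0.2561924
  k=2: C(35,2)·0.06^2·0.94^33 = 0.2779961
  k=3: C(35,3)·0.06^3·0.94^32 = 0.1951887
  k=4: C(35,4)·0.06^4·0.94^31 = 0.0996708
1 − 0.9437247 = 0.0562753

0.05628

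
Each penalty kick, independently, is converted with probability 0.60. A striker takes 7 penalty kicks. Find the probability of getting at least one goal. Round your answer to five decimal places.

P(at least one) = 1 − P(none) = 1 − (1 − 0.60)^7
= 1 − 0.0016384 = 0.9983616

0.99836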